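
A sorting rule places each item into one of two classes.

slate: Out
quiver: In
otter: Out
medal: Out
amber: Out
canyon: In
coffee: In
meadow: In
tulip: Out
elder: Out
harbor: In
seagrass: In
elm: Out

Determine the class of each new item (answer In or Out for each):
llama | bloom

Out, Out

A rule that fits every label: even length — true of each 'In' example, false of each 'Out' one.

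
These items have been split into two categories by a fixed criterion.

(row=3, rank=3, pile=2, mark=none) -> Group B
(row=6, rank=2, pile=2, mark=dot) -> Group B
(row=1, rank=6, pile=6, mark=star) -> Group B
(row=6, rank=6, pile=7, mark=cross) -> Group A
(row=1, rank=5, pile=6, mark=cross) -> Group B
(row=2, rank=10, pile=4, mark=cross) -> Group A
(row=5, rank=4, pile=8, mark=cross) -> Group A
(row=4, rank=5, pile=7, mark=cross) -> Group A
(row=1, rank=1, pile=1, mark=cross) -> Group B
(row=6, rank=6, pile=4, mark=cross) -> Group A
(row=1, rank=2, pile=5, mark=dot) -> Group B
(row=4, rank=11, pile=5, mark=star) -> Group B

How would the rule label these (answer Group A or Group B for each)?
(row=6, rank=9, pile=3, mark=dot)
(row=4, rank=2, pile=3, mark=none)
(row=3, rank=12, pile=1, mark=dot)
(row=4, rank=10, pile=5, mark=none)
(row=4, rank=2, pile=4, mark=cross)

The distinguishing property — mark is cross AND row ≥ 2 — holds for all the 'Group A' cases and none of the 'Group B' cases.

Group B, Group B, Group B, Group B, Group A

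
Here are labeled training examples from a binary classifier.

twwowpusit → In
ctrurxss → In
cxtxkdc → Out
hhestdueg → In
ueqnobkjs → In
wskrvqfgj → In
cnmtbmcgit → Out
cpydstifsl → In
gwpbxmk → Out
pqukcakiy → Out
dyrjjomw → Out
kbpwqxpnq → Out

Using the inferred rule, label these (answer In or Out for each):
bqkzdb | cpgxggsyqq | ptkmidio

Out, In, Out

The distinguishing property — contains 's' — holds for all the 'In' cases and none of the 'Out' cases.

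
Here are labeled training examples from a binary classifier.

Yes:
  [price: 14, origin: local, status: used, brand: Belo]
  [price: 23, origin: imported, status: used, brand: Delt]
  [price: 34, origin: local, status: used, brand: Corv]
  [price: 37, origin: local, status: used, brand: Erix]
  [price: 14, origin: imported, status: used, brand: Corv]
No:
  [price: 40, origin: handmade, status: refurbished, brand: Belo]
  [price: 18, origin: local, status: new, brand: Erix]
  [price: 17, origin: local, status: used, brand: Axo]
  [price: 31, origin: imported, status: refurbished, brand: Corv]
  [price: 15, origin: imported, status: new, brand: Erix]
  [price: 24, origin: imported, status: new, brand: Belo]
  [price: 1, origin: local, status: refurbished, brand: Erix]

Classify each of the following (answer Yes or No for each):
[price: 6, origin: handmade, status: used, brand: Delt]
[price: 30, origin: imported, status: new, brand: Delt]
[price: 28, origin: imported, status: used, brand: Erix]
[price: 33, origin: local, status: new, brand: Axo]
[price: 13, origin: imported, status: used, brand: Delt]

Yes, No, Yes, No, Yes

A rule that fits every label: status is used AND price ≠ 17 — true of each 'Yes' example, false of each 'No' one.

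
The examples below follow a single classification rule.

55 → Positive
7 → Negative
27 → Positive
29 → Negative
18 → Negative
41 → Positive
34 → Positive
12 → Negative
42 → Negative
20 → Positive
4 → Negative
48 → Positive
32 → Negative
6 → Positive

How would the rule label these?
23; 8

Negative, Negative

Rule: ≡ 6 (mod 7). This holds for each 'Positive' example and fails for each 'Negative' one.
23 → 23 mod 7 = 2 → Negative. 8 → 8 mod 7 = 1 → Negative.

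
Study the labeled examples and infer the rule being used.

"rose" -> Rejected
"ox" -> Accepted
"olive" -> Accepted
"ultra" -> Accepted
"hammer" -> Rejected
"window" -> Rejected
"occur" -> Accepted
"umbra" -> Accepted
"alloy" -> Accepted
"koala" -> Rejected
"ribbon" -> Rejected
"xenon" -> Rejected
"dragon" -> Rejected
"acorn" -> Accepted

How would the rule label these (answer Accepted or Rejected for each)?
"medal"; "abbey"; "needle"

Rejected, Accepted, Rejected

Rule: starts with a vowel. This holds for each 'Accepted' example and fails for each 'Rejected' one.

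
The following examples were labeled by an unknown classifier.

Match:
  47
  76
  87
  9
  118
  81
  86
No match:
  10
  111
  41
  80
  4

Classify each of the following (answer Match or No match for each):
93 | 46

The common property of the 'Match' items is: digit sum ≥ 9. No 'No match' item has it.
93: digit sum 9+3 = 12 — satisfies this, so Match. 46: digit sum 4+6 = 10 — satisfies this, so Match.

Match, Match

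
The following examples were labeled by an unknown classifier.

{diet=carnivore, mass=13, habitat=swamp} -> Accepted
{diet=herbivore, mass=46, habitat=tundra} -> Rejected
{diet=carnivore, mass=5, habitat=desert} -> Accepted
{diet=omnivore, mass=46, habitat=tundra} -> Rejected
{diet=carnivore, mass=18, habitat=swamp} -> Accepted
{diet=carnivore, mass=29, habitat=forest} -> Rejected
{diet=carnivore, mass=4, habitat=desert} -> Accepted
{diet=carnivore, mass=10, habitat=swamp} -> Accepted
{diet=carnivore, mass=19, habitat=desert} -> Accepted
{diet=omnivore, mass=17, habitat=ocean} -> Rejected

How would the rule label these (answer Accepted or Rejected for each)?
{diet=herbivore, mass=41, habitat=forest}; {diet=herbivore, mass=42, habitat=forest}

The pattern is that an item is 'Accepted' exactly when: diet is carnivore AND mass ≤ 19.
{diet=herbivore, mass=41, habitat=forest} — diet is herbivore, mass = 41, hence Rejected. {diet=herbivore, mass=42, habitat=forest} — diet is herbivore, mass = 42, hence Rejected.

Rejected, Rejected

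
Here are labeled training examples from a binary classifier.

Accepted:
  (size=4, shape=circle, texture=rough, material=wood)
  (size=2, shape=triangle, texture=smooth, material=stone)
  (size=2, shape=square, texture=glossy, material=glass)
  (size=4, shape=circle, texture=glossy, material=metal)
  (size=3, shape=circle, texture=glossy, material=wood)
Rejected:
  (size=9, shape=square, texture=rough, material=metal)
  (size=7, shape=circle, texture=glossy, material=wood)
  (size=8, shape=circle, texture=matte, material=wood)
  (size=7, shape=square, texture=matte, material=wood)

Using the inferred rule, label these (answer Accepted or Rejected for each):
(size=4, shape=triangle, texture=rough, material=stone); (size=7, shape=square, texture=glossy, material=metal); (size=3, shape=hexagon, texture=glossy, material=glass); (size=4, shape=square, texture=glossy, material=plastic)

The pattern is that an item is 'Accepted' exactly when: size ≤ 4.
(size=4, shape=triangle, texture=rough, material=stone): Accepted (size = 4). (size=7, shape=square, texture=glossy, material=metal): Rejected (size = 7). (size=3, shape=hexagon, texture=glossy, material=glass): Accepted (size = 3). (size=4, shape=square, texture=glossy, material=plastic): Accepted (size = 4).

Accepted, Rejected, Accepted, Accepted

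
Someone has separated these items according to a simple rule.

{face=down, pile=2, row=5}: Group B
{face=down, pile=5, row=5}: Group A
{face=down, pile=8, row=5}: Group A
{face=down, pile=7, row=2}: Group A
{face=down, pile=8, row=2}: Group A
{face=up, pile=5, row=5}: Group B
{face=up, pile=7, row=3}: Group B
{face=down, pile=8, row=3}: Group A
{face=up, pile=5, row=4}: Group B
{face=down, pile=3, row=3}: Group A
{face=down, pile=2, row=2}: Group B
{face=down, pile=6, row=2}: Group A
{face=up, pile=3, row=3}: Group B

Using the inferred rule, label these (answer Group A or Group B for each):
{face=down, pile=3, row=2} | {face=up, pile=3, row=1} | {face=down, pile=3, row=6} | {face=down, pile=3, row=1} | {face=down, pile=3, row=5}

The common property of the 'Group A' items is: face is down AND pile ≥ 3. No 'Group B' item has it.
{face=down, pile=3, row=2} — face is down, pile = 3, hence Group A. {face=up, pile=3, row=1} — face is up, pile = 3, hence Group B. {face=down, pile=3, row=6} — face is down, pile = 3, hence Group A. {face=down, pile=3, row=1} — face is down, pile = 3, hence Group A. {face=down, pile=3, row=5} — face is down, pile = 3, hence Group A.

Group A, Group B, Group A, Group A, Group A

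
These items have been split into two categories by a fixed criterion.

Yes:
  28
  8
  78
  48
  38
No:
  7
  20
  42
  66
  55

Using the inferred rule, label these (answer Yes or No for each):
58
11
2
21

Yes, No, No, No

'Yes' ⟺ ends in digit 8.
58: Yes (last digit 8).
11: No (last digit 1).
2: No (last digit 2).
21: No (last digit 1).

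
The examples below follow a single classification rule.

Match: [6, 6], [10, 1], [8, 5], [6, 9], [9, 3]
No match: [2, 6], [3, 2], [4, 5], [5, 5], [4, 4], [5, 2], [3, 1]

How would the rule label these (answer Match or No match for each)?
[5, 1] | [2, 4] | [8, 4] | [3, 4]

No match, No match, Match, No match

One predicate separates the groups cleanly: sum ≥ 11.
[5, 1] → 5+1 = 6 → No match.
[2, 4] → 2+4 = 6 → No match.
[8, 4] → 8+4 = 12 → Match.
[3, 4] → 3+4 = 7 → No match.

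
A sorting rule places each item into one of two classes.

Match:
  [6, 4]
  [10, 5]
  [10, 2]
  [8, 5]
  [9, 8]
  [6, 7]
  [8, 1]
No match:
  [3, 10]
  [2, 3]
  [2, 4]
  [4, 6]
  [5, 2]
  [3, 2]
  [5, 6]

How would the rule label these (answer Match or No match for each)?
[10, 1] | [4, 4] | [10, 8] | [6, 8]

Match, No match, Match, Match

All 'Match' examples share one property — first ≥ 6 — and every 'No match' example lacks it.
[10, 1]: Match (first 10). [4, 4]: No match (first 4). [10, 8]: Match (first 10). [6, 8]: Match (first 6).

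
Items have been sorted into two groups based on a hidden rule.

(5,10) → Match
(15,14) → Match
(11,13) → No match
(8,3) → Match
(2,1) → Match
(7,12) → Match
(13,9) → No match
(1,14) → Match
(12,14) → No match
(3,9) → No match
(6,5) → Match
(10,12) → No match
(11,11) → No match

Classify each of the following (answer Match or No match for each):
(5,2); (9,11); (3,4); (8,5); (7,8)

Match, No match, Match, Match, Match

'Match' ⟺ sum is odd.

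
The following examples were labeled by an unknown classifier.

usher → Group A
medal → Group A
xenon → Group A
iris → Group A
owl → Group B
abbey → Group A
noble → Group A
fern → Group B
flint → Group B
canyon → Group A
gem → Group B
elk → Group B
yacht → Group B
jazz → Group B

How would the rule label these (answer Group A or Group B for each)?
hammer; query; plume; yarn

Group A, Group A, Group A, Group B

All 'Group A' examples share one property — has ≥ 2 vowels — and every 'Group B' example lacks it.
hammer: 2 vowels — qualifies, so Group A.
query: 2 vowels — qualifies, so Group A.
plume: 2 vowels — qualifies, so Group A.
yarn: 1 vowel — does not satisfy this, so Group B.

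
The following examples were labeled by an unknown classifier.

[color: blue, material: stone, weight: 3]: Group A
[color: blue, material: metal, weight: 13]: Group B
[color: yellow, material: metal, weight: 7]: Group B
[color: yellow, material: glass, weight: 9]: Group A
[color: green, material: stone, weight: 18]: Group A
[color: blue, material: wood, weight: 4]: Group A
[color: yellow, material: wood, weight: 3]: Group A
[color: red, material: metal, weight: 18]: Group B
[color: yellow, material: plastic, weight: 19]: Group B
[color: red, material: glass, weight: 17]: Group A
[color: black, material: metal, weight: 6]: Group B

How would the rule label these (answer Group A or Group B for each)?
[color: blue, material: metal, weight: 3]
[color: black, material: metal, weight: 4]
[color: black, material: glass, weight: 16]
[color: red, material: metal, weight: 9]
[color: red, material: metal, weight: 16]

Group B, Group B, Group A, Group B, Group B

Every 'Group A' example satisfies: material is not metal AND weight ≤ 18. None of the 'Group B' examples do.
[color: blue, material: metal, weight: 3] — material is metal, weight = 3, hence Group B.
[color: black, material: metal, weight: 4] — material is metal, weight = 4, hence Group B.
[color: black, material: glass, weight: 16] — material is glass, weight = 16, hence Group A.
[color: red, material: metal, weight: 9] — material is metal, weight = 9, hence Group B.
[color: red, material: metal, weight: 16] — material is metal, weight = 16, hence Group B.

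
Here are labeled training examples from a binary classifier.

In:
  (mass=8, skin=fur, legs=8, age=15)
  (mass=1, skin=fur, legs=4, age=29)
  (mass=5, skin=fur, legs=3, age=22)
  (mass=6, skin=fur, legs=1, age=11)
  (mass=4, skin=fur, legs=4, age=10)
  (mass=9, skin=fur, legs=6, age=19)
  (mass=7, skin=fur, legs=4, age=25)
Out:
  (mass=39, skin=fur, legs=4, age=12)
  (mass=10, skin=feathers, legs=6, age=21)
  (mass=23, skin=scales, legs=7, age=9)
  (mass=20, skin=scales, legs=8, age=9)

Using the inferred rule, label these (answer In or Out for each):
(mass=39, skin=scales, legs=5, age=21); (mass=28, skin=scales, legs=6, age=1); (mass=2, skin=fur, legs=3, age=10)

Out, Out, In

One predicate separates the groups cleanly: mass ≤ 9.
(mass=39, skin=scales, legs=5, age=21) → mass = 39 → Out. (mass=28, skin=scales, legs=6, age=1) → mass = 28 → Out. (mass=2, skin=fur, legs=3, age=10) → mass = 2 → In.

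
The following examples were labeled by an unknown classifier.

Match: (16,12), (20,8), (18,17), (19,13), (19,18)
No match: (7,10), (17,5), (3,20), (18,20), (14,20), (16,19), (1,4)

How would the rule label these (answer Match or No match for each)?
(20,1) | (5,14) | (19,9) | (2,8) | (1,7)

The distinguishing property — first > second AND sum ≥ 23 — holds for all the 'Match' cases and none of the 'No match' cases.
(20,1): 20 > 1, 20+1 = 21 — does not satisfy this, so No match.
(5,14): 5 < 14, 5+14 = 19 — does not satisfy this, so No match.
(19,9): 19 > 9, 19+9 = 28 — passes, so Match.
(2,8): 2 < 8, 2+8 = 10 — does not satisfy this, so No match.
(1,7): 1 < 7, 1+7 = 8 — does not satisfy this, so No match.

No match, No match, Match, No match, No match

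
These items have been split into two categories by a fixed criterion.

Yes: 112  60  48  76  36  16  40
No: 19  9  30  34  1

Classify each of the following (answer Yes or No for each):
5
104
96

No, Yes, Yes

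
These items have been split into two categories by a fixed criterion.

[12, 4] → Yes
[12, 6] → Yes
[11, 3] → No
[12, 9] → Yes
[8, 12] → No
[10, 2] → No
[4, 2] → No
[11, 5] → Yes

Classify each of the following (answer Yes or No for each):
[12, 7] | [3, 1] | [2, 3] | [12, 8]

'Yes' ⟺ first > second AND sum ≥ 16.
[12, 7]: 12 > 7, 12+7 = 19, qualifies → Yes.
[3, 1]: 3 > 1, 3+1 = 4, lacks this property → No.
[2, 3]: 2 < 3, 2+3 = 5, lacks this property → No.
[12, 8]: 12 > 8, 12+8 = 20, qualifies → Yes.

Yes, No, No, Yes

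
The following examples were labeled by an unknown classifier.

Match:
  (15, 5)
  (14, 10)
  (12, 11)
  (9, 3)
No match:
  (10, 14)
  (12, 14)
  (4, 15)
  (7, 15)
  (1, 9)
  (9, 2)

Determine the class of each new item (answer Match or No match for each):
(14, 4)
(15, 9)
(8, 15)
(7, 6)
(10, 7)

All 'Match' examples share one property — first > second AND sum ≥ 12 — and every 'No match' example lacks it.
(14, 4): Match (14 > 4, 14+4 = 18).
(15, 9): Match (15 > 9, 15+9 = 24).
(8, 15): No match (8 < 15, 8+15 = 23).
(7, 6): Match (7 > 6, 7+6 = 13).
(10, 7): Match (10 > 7, 10+7 = 17).

Match, Match, No match, Match, Match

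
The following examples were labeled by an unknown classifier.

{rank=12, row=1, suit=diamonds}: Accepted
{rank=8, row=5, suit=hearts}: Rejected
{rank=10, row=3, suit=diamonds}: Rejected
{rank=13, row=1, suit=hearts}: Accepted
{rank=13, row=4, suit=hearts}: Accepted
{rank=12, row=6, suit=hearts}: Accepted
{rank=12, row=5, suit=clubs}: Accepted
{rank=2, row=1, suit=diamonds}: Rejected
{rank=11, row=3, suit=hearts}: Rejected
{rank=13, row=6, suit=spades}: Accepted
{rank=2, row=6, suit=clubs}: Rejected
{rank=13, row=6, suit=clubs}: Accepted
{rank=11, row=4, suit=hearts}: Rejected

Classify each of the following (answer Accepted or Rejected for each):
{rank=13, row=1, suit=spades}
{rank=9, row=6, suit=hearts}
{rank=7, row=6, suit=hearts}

Accepted, Rejected, Rejected

All 'Accepted' examples share one property — rank ≥ 12 — and every 'Rejected' example lacks it.
{rank=13, row=1, suit=spades} — rank = 13, hence Accepted.
{rank=9, row=6, suit=hearts} — rank = 9, hence Rejected.
{rank=7, row=6, suit=hearts} — rank = 7, hence Rejected.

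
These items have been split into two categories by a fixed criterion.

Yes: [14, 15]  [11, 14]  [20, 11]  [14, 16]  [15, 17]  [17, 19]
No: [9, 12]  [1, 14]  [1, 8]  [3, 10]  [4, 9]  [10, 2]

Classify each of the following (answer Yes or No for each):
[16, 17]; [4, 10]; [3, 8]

The classifier is using: sum ≥ 25.
[16, 17]: Yes (16+17 = 33). [4, 10]: No (4+10 = 14). [3, 8]: No (3+8 = 11).

Yes, No, No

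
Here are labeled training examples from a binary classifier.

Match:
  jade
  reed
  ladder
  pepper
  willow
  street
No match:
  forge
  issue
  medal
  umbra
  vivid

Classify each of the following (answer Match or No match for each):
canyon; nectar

The common property of the 'Match' items is: even length. No 'No match' item has it.
canyon: length 6 — fits, so Match.
nectar: length 6 — fits, so Match.

Match, Match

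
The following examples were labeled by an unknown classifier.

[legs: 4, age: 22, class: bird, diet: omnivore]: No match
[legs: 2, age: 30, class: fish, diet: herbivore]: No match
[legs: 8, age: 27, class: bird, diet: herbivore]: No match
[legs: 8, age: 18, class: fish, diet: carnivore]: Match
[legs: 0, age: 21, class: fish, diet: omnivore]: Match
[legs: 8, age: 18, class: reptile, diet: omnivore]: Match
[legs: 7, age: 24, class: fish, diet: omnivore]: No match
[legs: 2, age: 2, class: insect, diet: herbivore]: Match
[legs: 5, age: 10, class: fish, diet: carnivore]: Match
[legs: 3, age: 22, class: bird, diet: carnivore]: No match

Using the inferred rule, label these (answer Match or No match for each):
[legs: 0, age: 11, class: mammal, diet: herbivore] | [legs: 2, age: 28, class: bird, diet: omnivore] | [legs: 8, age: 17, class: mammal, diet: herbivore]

Match, No match, Match

The classifier is using: age ≤ 21.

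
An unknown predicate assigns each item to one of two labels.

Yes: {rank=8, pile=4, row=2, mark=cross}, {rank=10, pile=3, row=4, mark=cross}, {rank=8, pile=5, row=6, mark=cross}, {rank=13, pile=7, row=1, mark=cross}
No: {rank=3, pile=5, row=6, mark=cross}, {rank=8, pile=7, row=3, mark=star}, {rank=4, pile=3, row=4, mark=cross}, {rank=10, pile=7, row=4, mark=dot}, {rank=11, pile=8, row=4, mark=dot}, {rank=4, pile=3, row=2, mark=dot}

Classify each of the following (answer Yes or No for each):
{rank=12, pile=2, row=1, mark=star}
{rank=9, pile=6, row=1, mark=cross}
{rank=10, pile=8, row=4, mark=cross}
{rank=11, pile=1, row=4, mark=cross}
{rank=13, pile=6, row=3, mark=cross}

The common property of the 'Yes' items is: mark is cross AND rank ≥ 8. No 'No' item has it.
{rank=12, pile=2, row=1, mark=star} → mark is star, rank = 12 → No.
{rank=9, pile=6, row=1, mark=cross} → mark is cross, rank = 9 → Yes.
{rank=10, pile=8, row=4, mark=cross} → mark is cross, rank = 10 → Yes.
{rank=11, pile=1, row=4, mark=cross} → mark is cross, rank = 11 → Yes.
{rank=13, pile=6, row=3, mark=cross} → mark is cross, rank = 13 → Yes.

No, Yes, Yes, Yes, Yes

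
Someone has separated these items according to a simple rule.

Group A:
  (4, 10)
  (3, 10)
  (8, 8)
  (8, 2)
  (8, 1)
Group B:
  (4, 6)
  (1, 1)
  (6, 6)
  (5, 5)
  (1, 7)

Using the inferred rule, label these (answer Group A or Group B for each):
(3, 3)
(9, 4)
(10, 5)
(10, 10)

Group B, Group A, Group A, Group A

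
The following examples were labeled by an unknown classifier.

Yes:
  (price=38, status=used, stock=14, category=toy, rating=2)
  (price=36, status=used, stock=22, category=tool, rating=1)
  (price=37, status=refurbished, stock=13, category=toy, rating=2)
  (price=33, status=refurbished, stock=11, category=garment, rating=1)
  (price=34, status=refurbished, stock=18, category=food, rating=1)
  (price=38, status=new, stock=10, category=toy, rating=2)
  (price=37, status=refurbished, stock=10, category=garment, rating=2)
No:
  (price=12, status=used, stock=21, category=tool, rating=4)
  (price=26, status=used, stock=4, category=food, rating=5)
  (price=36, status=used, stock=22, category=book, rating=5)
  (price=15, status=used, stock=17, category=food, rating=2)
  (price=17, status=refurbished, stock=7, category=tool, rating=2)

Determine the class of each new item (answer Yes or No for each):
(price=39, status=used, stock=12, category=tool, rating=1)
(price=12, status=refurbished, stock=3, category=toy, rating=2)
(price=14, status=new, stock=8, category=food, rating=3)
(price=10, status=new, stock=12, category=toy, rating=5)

A rule that fits every label: rating ≤ 2 AND price ≥ 26 — true of each 'Yes' example, false of each 'No' one.
(price=39, status=used, stock=12, category=tool, rating=1): rating = 1, price = 39, checks out → Yes. (price=12, status=refurbished, stock=3, category=toy, rating=2): rating = 2, price = 12, does not pass → No. (price=14, status=new, stock=8, category=food, rating=3): rating = 3, price = 14, does not pass → No. (price=10, status=new, stock=12, category=toy, rating=5): rating = 5, price = 10, does not pass → No.

Yes, No, No, No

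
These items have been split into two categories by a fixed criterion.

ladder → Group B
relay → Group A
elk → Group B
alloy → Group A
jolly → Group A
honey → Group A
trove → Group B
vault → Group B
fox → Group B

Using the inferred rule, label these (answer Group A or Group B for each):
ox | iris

Group B, Group B

The simplest hypothesis consistent with all the labels is: contains 'y'.
ox → no 'y' → Group B. iris → no 'y' → Group B.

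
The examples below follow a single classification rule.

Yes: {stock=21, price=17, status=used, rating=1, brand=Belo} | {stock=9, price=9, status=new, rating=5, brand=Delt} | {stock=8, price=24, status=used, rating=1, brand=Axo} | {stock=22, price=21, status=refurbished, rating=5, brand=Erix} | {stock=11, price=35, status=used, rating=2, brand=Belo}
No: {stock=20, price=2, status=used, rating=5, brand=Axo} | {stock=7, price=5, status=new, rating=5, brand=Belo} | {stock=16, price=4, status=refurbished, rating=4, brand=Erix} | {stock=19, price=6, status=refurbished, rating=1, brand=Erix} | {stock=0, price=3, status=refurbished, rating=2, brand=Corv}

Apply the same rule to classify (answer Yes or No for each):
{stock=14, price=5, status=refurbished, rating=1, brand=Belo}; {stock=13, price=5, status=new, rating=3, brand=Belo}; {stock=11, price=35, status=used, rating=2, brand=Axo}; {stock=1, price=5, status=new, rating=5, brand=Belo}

The rule appears to be: price ≥ 9.

No, No, Yes, No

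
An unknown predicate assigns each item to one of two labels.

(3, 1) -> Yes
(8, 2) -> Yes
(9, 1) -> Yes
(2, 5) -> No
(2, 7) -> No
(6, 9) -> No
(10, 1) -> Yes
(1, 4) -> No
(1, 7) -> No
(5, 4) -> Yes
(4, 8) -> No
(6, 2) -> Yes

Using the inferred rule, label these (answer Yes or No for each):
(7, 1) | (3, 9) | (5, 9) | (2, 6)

Yes, No, No, No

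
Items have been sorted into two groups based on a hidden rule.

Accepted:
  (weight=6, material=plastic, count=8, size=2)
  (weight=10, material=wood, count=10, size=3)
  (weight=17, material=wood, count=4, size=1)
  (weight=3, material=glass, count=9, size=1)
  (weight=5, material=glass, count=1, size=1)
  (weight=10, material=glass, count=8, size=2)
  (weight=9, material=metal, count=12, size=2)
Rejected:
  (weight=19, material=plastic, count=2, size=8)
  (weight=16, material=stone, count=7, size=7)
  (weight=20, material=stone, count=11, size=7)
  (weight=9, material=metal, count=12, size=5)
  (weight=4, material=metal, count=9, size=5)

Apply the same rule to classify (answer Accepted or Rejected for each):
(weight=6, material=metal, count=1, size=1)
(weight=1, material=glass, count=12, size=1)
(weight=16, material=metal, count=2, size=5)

Accepted, Accepted, Rejected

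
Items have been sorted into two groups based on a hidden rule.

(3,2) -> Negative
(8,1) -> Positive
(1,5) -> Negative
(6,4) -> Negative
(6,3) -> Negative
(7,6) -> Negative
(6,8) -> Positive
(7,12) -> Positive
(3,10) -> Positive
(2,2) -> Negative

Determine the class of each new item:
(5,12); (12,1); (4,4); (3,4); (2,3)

The classifier is using: max ≥ 8.
(5,12) → max 12 → Positive. (12,1) → max 12 → Positive. (4,4) → max 4 → Negative. (3,4) → max 4 → Negative. (2,3) → max 3 → Negative.

Positive, Positive, Negative, Negative, Negative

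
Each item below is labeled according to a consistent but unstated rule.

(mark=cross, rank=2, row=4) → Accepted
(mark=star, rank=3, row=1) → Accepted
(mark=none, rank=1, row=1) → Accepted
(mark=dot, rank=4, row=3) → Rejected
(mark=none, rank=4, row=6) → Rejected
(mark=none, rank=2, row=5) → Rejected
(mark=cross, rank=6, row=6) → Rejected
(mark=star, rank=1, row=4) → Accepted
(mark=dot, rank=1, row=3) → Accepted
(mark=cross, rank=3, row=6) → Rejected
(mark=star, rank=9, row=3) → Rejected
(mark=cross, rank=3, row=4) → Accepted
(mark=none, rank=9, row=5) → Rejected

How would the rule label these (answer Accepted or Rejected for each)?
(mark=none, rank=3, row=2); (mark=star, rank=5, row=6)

The simplest hypothesis consistent with all the labels is: rank ≤ 3 AND row ≤ 4.
Accepted: (mark=none, rank=3, row=2), since rank = 3, row = 2. Rejected: (mark=star, rank=5, row=6), since rank = 5, row = 6.

Accepted, Rejected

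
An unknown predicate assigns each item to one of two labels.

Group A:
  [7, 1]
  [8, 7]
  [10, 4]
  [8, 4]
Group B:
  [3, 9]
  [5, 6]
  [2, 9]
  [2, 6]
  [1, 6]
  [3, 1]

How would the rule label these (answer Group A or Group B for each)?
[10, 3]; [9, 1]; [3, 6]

Group A, Group A, Group B

The pattern is that an item is 'Group A' exactly when: first ≥ 6.
[10, 3] → first 10 → Group A.
[9, 1] → first 9 → Group A.
[3, 6] → first 3 → Group B.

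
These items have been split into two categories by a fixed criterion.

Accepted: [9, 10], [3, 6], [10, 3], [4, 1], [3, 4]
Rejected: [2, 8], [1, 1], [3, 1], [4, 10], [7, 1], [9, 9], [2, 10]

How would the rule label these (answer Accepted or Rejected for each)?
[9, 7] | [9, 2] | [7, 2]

Rejected, Accepted, Accepted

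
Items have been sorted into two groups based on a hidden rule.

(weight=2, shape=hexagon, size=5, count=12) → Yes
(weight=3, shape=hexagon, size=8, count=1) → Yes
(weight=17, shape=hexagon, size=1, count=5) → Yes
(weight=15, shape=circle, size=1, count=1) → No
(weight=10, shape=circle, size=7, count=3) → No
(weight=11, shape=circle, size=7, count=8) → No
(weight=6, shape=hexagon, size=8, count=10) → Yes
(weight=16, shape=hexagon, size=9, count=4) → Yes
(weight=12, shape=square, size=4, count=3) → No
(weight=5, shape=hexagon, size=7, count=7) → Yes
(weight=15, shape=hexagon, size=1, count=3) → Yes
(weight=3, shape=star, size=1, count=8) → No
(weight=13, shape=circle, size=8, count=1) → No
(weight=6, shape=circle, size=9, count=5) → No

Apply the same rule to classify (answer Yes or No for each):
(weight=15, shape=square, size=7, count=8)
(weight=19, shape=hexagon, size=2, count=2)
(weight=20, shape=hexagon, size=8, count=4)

Comparing the two groups points to one rule — shape is hexagon.
(weight=15, shape=square, size=7, count=8): shape is square — doesn't match, so No.
(weight=19, shape=hexagon, size=2, count=2): shape is hexagon — has this property, so Yes.
(weight=20, shape=hexagon, size=8, count=4): shape is hexagon — has this property, so Yes.

No, Yes, Yes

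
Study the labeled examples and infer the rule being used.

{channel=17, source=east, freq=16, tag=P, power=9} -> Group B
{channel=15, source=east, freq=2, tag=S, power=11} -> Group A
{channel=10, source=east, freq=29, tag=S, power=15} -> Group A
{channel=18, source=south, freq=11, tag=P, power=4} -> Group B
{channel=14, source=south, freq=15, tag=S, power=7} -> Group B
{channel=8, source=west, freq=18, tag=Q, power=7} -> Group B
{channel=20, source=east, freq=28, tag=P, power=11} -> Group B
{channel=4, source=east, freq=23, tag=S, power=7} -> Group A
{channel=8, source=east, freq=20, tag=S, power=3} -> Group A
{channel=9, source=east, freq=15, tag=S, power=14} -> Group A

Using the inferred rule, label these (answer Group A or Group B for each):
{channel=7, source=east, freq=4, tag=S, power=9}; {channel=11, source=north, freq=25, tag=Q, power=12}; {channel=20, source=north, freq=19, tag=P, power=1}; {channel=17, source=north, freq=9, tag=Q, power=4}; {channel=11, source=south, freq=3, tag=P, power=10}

A rule that fits every label: tag is S AND source is east — true of each 'Group A' example, false of each 'Group B' one.

Group A, Group B, Group B, Group B, Group B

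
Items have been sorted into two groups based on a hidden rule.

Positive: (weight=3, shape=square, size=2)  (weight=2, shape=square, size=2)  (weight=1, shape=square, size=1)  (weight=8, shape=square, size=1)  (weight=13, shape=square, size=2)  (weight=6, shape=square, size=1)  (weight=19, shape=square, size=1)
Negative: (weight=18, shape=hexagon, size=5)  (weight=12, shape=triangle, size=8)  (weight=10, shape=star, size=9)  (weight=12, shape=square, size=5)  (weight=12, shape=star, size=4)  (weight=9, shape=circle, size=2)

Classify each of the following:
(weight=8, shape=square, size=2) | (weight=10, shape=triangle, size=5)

Positive, Negative

The common property of the 'Positive' items is: shape is square AND size ≤ 2. No 'Negative' item has it.
(weight=8, shape=square, size=2): shape is square, size = 2 — qualifies, so Positive. (weight=10, shape=triangle, size=5): shape is triangle, size = 5 — does not pass, so Negative.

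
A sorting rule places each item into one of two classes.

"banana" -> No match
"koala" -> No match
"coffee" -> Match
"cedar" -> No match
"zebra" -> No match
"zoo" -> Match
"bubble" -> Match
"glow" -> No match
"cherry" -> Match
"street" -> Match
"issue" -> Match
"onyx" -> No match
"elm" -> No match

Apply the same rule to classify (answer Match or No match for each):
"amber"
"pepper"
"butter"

No match, Match, Match

'Match' ⟺ has a double letter.
"amber": No match (no doubled letter). "pepper": Match ('pp' doubled). "butter": Match ('tt' doubled).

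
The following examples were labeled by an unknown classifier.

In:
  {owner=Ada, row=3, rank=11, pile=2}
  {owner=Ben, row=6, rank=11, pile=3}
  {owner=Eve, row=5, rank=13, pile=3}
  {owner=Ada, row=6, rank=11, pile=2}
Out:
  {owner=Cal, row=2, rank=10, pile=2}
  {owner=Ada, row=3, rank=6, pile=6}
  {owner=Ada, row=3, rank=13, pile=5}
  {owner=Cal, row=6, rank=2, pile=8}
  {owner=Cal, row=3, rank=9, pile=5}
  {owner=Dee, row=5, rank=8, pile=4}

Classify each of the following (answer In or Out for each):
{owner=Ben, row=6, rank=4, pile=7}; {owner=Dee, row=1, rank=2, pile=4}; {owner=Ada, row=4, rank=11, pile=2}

Out, Out, In

The common property of the 'In' items is: pile ≤ 3 AND row ≥ 3. No 'Out' item has it.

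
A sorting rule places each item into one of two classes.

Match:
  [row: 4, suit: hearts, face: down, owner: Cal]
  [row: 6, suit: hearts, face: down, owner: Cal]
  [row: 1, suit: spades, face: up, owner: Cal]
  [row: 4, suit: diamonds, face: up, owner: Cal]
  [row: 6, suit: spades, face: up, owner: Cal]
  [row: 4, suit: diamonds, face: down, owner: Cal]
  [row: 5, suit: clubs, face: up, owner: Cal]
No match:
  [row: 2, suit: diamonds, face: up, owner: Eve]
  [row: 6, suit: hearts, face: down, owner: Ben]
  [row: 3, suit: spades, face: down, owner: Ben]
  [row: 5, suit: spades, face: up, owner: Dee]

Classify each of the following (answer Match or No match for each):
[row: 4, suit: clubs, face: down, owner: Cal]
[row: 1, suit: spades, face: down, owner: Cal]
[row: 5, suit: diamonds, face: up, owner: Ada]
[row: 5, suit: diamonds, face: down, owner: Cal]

Match, Match, No match, Match

Checking candidate rules against both groups, what survives is: owner is Cal.
[row: 4, suit: clubs, face: down, owner: Cal]: owner is Cal — fits, so Match. [row: 1, suit: spades, face: down, owner: Cal]: owner is Cal — fits, so Match. [row: 5, suit: diamonds, face: up, owner: Ada]: owner is Ada — fails this test, so No match. [row: 5, suit: diamonds, face: down, owner: Cal]: owner is Cal — fits, so Match.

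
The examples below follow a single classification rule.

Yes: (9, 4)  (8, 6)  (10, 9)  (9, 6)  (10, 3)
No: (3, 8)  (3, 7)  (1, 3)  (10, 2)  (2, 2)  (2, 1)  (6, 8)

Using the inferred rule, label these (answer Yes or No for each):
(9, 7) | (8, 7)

Yes, Yes

Rule: first > second AND sum ≥ 13. This holds for each 'Yes' example and fails for each 'No' one.
Yes: (9, 7), since 9 > 7, 9+7 = 16.
Yes: (8, 7), since 8 > 7, 8+7 = 15.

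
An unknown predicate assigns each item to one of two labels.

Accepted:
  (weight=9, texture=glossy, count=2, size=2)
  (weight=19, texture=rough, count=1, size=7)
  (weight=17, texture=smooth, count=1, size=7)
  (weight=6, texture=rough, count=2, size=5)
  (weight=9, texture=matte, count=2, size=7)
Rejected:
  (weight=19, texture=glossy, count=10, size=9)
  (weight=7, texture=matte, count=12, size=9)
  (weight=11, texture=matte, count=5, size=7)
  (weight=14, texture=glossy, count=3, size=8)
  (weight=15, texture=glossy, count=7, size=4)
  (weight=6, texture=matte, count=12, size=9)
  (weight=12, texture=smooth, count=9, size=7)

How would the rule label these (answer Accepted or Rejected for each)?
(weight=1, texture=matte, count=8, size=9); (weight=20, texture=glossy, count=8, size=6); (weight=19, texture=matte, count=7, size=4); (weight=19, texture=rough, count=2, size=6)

The classifier is using: count ≤ 2.
(weight=1, texture=matte, count=8, size=9): count = 8, fails this test → Rejected. (weight=20, texture=glossy, count=8, size=6): count = 8, fails this test → Rejected. (weight=19, texture=matte, count=7, size=4): count = 7, fails this test → Rejected. (weight=19, texture=rough, count=2, size=6): count = 2, meets the rule → Accepted.

Rejected, Rejected, Rejected, Accepted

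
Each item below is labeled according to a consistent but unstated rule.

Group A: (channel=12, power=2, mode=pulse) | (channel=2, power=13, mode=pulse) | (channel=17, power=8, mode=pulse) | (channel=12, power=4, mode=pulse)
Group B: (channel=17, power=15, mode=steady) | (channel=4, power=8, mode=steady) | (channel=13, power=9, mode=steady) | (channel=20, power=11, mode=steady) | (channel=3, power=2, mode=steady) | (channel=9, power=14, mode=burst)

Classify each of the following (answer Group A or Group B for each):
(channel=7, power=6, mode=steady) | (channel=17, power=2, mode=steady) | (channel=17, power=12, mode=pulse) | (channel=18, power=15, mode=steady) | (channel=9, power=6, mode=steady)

Group B, Group B, Group A, Group B, Group B

The common property of the 'Group A' items is: mode is pulse. No 'Group B' item has it.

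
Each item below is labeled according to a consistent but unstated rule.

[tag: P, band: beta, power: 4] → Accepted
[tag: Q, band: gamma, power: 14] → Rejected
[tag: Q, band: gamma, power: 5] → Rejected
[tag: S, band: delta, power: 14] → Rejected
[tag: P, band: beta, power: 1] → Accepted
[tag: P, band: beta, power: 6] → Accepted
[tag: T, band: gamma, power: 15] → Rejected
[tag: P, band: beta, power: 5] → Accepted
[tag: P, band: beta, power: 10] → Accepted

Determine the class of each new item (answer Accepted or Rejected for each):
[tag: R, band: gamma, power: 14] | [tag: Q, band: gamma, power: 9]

Rejected, Rejected

One predicate separates the groups cleanly: tag is P.
[tag: R, band: gamma, power: 14]: Rejected (tag is R). [tag: Q, band: gamma, power: 9]: Rejected (tag is Q).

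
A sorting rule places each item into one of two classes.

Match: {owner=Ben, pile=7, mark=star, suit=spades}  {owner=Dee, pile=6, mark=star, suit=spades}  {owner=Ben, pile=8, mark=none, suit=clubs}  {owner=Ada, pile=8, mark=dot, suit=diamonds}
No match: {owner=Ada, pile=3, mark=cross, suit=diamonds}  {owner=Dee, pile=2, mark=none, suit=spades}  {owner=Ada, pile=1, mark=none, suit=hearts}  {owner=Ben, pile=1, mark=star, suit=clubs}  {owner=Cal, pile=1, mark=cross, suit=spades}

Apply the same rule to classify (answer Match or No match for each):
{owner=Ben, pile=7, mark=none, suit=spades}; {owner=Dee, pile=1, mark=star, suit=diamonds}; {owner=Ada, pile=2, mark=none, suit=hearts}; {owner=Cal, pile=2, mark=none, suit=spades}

Match, No match, No match, No match

'Match' ⟺ pile ≥ 6.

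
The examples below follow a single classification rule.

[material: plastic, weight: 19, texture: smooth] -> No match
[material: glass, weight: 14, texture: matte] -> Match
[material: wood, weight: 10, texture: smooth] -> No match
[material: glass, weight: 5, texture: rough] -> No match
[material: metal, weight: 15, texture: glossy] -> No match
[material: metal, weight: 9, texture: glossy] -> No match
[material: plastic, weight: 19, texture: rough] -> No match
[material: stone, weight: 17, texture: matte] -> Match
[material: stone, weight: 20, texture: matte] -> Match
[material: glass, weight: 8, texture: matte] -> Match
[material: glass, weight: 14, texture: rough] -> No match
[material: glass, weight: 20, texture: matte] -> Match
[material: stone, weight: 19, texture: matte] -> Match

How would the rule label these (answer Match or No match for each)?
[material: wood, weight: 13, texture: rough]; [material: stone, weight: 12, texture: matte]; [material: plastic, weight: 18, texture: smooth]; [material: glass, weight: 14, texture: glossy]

No match, Match, No match, No match

All 'Match' examples share one property — texture is matte — and every 'No match' example lacks it.
[material: wood, weight: 13, texture: rough] → texture is rough → No match.
[material: stone, weight: 12, texture: matte] → texture is matte → Match.
[material: plastic, weight: 18, texture: smooth] → texture is smooth → No match.
[material: glass, weight: 14, texture: glossy] → texture is glossy → No match.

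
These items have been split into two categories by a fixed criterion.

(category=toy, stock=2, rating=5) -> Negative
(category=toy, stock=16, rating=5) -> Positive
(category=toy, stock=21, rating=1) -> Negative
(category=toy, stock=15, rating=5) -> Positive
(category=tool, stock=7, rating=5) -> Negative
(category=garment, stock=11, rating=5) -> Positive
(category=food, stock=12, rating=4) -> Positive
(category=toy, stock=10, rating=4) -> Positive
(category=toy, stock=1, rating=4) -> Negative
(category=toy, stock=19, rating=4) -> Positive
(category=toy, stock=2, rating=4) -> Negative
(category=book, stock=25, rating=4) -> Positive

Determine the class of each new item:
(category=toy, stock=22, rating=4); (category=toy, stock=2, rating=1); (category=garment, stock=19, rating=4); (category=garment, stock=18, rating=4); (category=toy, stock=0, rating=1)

Positive, Negative, Positive, Positive, Negative

Rule: stock ≥ 10 AND rating ≥ 4. This holds for each 'Positive' example and fails for each 'Negative' one.
(category=toy, stock=22, rating=4): stock = 22, rating = 4 — passes, so Positive. (category=toy, stock=2, rating=1): stock = 2, rating = 1 — doesn't qualify, so Negative. (category=garment, stock=19, rating=4): stock = 19, rating = 4 — passes, so Positive. (category=garment, stock=18, rating=4): stock = 18, rating = 4 — passes, so Positive. (category=toy, stock=0, rating=1): stock = 0, rating = 1 — doesn't qualify, so Negative.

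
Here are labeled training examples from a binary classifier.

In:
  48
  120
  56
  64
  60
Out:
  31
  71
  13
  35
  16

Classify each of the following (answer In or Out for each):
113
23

The simplest hypothesis consistent with all the labels is: even AND at least 31.
113 → 113 is odd, 113 ≥ 31 → Out. 23 → 23 is odd, 23 < 31 → Out.

Out, Out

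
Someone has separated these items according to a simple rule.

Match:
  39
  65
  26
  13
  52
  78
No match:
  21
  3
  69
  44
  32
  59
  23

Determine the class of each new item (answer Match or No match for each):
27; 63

No match, No match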